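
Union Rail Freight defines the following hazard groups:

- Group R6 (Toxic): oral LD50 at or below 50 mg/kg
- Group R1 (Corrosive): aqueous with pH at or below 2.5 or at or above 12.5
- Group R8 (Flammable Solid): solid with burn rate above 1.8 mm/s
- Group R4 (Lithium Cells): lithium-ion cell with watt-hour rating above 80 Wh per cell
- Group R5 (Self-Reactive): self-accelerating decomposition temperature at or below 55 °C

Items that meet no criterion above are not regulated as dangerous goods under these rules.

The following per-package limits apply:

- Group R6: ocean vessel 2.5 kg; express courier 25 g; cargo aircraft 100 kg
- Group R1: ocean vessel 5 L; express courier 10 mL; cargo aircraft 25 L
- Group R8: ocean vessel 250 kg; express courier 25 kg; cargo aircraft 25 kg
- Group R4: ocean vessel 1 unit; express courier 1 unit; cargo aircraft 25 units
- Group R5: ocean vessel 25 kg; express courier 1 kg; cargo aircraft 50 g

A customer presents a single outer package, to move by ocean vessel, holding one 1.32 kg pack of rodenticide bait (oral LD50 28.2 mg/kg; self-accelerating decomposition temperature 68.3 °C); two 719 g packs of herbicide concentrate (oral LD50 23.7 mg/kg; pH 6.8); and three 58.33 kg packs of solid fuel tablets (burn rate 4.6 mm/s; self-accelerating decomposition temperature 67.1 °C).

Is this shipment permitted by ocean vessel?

With oral LD50 28.2 mg/kg (≤ 50 mg/kg), the rodenticide bait falls in Group R6.
Herbicide concentrate: oral LD50 23.7 mg/kg ≤ 50 mg/kg → Group R6 (Toxic).
With burn rate 4.6 mm/s (> 1.8 mm/s), the solid fuel tablets fall in Group R8.
Total Group R6: 1.32 kg + (two 719 g packs = 1.438 kg) = 2.758 kg.
That exceeds the Group R6 ocean vessel limit of 2.5 kg.
Group R8 quantity: three 58.33 kg packs = 174.99 kg.
174.99 kg ≤ 250 kg (ocean vessel limit, Group R8) — within limit.

No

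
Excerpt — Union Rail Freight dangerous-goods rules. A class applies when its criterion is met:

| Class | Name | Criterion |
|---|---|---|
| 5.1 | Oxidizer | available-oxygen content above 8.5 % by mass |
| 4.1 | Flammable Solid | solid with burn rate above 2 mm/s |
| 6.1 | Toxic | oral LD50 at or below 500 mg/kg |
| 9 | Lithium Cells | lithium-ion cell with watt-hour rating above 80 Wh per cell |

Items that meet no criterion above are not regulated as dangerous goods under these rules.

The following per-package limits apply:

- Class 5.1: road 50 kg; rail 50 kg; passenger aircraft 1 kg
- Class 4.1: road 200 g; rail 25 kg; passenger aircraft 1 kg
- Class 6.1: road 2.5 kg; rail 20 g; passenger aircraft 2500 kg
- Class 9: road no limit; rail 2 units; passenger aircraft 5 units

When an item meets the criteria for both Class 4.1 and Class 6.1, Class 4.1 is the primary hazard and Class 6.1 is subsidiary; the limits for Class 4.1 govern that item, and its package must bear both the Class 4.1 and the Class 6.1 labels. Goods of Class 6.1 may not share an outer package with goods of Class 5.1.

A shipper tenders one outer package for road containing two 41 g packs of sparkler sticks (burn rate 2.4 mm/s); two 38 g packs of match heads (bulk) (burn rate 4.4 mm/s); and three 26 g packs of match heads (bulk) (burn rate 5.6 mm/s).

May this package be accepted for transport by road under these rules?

Sparkler sticks: burn rate 2.4 mm/s > 2 mm/s → Class 4.1 (Flammable Solid).
The match heads (bulk) have burn rate 4.4 mm/s, which is > 2 mm/s, so they are Class 4.1 (Flammable Solid).
The match heads (bulk) have burn rate 5.6 mm/s, which is > 2 mm/s, so they are Class 4.1 (Flammable Solid).
Class 4.1 net quantity: (two 41 g packs = 82 g) + (two 38 g packs = 76 g) + (three 26 g packs = 78 g) = 236 g.
236 g exceeds the road limit of 200 g for Class 4.1.

No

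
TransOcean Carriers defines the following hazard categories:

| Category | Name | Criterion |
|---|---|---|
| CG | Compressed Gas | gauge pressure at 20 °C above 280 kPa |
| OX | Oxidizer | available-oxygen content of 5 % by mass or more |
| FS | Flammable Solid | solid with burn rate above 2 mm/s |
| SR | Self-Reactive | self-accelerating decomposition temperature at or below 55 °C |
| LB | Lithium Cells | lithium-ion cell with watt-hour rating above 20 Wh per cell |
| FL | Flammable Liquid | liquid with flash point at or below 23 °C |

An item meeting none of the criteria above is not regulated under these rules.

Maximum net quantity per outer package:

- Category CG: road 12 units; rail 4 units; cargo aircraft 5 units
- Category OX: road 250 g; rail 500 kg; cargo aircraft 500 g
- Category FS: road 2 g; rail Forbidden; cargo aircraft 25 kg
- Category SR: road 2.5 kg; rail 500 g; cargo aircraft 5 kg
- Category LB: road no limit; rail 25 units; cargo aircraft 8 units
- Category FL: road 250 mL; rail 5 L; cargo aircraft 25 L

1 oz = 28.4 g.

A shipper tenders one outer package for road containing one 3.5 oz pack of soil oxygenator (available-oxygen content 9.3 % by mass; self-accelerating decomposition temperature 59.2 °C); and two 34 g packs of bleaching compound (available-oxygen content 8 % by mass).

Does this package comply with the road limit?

Yes

Soil oxygenator: available-oxygen content 9.3 % by mass ≥ 5 % by mass → Category OX (Oxidizer).
With available-oxygen content 8 % by mass (≥ 5 % by mass), the bleaching compound falls in Category OX.
Category OX net quantity: (one 3.5 oz pack = 99.4 g) + (two 34 g packs = 68 g) = 167.4 g.
167.4 g is within the road limit of 250 g for Category OX.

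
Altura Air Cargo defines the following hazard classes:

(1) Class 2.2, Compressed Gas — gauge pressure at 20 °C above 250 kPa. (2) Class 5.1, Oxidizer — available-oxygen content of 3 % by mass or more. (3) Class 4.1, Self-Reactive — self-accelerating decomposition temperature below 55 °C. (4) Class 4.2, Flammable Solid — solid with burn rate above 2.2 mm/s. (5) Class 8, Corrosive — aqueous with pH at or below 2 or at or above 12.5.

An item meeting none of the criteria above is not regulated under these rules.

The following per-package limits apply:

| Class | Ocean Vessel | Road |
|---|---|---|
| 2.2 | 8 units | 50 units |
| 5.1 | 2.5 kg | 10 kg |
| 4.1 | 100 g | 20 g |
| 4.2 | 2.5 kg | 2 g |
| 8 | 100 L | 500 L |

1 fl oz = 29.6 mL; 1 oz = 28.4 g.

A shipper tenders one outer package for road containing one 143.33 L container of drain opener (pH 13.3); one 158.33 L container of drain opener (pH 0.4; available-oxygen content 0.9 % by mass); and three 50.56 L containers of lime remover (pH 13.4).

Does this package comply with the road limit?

Yes

Drain opener: pH 13.3 ≥ 12.5 → Class 8 (Corrosive).
With pH 0.4 (≤ 2), the drain opener falls in Class 8.
With pH 13.4 (≥ 12.5), the lime remover falls in Class 8.
Total Class 8: 143.33 L + 158.33 L + (three 50.56 L containers = 151.68 L) = 453.34 L.
That is within the Class 8 road limit of 500 L.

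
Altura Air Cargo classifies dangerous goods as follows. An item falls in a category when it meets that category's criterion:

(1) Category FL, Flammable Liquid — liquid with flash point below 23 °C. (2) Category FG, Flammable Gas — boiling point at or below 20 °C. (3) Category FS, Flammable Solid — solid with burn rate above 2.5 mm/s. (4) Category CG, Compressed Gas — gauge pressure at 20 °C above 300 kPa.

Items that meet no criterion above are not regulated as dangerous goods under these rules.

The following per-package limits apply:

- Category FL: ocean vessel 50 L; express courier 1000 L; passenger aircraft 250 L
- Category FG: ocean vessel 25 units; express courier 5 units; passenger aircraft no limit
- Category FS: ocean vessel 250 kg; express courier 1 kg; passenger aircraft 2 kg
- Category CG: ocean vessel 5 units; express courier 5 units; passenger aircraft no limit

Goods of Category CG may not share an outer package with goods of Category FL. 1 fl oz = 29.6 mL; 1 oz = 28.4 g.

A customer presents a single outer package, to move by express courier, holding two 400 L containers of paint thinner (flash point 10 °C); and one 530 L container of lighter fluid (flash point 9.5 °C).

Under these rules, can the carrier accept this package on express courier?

No

With flash point 10 °C (< 23 °C), the paint thinner falls in Category FL.
With flash point 9.5 °C (< 23 °C), the lighter fluid falls in Category FL.
Total Category FL: (two 400 L containers = 800 L) + 530 L = 1330 L.
That exceeds the Category FL express courier limit of 1000 L.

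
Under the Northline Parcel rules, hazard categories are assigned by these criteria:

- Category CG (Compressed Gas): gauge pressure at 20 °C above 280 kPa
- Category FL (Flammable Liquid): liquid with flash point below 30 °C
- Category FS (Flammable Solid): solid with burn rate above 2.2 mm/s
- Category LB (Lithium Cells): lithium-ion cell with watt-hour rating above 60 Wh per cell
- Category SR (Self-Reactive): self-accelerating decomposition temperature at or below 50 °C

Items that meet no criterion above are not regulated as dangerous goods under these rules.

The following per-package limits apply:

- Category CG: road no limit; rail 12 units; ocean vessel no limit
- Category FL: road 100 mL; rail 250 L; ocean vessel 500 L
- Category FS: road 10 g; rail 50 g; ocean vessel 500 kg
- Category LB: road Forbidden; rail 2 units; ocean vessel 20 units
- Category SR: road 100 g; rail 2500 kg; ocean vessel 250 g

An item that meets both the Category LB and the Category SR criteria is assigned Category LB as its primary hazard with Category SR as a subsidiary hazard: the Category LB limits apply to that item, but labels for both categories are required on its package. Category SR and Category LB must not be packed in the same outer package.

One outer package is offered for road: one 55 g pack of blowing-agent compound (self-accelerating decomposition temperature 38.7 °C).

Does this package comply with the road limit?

With self-accelerating decomposition temperature 38.7 °C (≤ 50 °C), the blowing-agent compound falls in Category SR.
Category SR quantity: 55 g.
55 g ≤ 100 g (road limit, Category SR) — within limit.

Yes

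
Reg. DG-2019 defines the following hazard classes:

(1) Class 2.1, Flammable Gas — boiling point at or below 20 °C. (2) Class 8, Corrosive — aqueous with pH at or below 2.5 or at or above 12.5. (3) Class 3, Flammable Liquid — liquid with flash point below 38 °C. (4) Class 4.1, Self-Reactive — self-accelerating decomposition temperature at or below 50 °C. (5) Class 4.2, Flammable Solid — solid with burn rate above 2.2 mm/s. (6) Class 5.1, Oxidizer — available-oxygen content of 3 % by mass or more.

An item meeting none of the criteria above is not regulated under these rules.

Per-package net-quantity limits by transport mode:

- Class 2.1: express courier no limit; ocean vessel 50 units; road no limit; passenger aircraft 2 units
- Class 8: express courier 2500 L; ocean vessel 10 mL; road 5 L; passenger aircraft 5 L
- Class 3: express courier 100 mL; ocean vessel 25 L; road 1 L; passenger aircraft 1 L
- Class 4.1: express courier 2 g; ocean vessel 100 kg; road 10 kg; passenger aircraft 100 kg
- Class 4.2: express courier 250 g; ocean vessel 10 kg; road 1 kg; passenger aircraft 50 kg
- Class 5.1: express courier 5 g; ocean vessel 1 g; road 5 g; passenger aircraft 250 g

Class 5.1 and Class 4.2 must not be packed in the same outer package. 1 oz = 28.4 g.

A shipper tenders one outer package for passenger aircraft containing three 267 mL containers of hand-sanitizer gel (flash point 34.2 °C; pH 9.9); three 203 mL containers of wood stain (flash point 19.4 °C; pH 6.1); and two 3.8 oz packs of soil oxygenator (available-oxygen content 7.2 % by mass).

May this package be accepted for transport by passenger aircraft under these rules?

Flash point 34.2 °C meets the Class 3 criterion (Flammable Liquid), so the hand-sanitizer gel is Class 3.
Wood stain: flash point 19.4 °C < 38 °C → Class 3 (Flammable Liquid).
The soil oxygenator has available-oxygen content 7.2 % by mass, which is ≥ 3 % by mass, so it is Class 5.1 (Oxidizer).
Class 3 net quantity: (three 267 mL containers = 801 mL) + (three 203 mL containers = 609 mL) = 1.41 L.
1.41 L > 1 L (passenger aircraft limit, Class 3) — over the limit.
Class 5.1 quantity: two 3.8 oz packs = 215.84 g.
215.84 g is within the passenger aircraft limit of 250 g for Class 5.1.
The segregation rule (Class 5.1 with Class 4.2) does not apply to Class 3 with Class 5.1.

No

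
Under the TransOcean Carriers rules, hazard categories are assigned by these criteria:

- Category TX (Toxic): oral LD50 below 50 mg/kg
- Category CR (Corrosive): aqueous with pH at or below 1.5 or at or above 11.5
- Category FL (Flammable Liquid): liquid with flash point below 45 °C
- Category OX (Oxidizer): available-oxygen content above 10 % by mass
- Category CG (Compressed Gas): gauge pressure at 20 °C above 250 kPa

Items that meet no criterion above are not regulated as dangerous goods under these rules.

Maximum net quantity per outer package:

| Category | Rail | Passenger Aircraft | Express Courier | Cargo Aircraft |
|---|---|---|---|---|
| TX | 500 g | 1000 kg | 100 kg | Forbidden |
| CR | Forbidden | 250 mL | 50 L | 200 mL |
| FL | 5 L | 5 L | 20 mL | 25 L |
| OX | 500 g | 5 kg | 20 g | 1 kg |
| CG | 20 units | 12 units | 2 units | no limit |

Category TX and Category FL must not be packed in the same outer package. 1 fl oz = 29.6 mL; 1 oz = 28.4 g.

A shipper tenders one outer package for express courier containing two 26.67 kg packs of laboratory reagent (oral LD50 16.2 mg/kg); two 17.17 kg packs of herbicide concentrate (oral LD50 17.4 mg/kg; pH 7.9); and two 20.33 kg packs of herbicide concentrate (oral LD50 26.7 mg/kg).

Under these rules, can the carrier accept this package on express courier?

The laboratory reagent has oral LD50 16.2 mg/kg, which is < 50 mg/kg, so it is Category TX (Toxic).
The herbicide concentrate has oral LD50 17.4 mg/kg, which is < 50 mg/kg, so it is Category TX (Toxic).
The herbicide concentrate has oral LD50 26.7 mg/kg, which is < 50 mg/kg, so it is Category TX (Toxic).
Total Category TX: (two 26.67 kg packs = 53.34 kg) + (two 17.17 kg packs = 34.34 kg) + (two 20.33 kg packs = 40.66 kg) = 128.34 kg.
128.34 kg > 100 kg (express courier limit, Category TX) — over the limit.

No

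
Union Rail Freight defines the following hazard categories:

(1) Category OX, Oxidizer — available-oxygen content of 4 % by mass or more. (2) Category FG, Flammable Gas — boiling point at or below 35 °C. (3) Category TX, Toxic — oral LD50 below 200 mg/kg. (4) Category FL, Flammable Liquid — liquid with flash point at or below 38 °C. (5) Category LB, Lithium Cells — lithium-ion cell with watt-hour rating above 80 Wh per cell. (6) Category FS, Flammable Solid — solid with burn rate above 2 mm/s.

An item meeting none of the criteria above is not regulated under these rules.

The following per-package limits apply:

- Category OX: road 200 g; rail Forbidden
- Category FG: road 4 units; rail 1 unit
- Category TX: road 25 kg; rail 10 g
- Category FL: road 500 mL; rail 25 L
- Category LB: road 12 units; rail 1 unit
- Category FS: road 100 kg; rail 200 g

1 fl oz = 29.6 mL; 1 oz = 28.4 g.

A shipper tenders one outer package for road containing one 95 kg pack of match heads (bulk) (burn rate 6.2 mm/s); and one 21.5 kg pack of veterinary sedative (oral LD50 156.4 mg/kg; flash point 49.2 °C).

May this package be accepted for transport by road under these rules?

The match heads (bulk) have burn rate 6.2 mm/s, which is > 2 mm/s, so they are Category FS (Flammable Solid).
With oral LD50 156.4 mg/kg (< 200 mg/kg), the veterinary sedative falls in Category TX.
Category TX quantity: 21.5 kg.
21.5 kg ≤ 25 kg (road limit, Category TX) — within limit.
Category FS quantity: 95 kg.
That is within the Category FS road limit of 100 kg.
Every hazard category is within its road limit and no segregation rule is violated.

Yes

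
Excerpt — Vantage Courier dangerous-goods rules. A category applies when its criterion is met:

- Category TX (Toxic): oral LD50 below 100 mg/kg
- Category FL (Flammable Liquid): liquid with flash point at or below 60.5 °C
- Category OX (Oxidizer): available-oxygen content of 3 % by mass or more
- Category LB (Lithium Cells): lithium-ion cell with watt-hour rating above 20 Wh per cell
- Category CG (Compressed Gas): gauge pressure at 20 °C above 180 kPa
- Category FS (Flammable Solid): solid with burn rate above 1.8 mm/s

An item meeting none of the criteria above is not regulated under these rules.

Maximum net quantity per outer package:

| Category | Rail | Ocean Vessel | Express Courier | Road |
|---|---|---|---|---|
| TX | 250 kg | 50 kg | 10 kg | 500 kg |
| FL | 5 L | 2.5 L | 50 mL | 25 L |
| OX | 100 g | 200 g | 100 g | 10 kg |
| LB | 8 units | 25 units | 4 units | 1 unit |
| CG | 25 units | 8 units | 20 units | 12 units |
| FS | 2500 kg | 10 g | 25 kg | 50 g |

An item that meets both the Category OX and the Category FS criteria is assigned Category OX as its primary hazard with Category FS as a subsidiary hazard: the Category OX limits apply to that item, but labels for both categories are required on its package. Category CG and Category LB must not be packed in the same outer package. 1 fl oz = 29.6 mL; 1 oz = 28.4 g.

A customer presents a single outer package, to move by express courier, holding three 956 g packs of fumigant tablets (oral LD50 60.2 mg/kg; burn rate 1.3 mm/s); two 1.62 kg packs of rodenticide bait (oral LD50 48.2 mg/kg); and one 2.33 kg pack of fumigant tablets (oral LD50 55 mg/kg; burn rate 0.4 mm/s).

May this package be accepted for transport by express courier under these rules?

With oral LD50 60.2 mg/kg (< 100 mg/kg), the fumigant tablets fall in Category TX.
Rodenticide bait: oral LD50 48.2 mg/kg < 100 mg/kg → Category TX (Toxic).
With oral LD50 55 mg/kg (< 100 mg/kg), the fumigant tablets fall in Category TX.
Category TX net quantity: (three 956 g packs = 2.868 kg) + (two 1.62 kg packs = 3.24 kg) + 2.33 kg = 8.438 kg.
That is within the Category TX express courier limit of 10 kg.

Yes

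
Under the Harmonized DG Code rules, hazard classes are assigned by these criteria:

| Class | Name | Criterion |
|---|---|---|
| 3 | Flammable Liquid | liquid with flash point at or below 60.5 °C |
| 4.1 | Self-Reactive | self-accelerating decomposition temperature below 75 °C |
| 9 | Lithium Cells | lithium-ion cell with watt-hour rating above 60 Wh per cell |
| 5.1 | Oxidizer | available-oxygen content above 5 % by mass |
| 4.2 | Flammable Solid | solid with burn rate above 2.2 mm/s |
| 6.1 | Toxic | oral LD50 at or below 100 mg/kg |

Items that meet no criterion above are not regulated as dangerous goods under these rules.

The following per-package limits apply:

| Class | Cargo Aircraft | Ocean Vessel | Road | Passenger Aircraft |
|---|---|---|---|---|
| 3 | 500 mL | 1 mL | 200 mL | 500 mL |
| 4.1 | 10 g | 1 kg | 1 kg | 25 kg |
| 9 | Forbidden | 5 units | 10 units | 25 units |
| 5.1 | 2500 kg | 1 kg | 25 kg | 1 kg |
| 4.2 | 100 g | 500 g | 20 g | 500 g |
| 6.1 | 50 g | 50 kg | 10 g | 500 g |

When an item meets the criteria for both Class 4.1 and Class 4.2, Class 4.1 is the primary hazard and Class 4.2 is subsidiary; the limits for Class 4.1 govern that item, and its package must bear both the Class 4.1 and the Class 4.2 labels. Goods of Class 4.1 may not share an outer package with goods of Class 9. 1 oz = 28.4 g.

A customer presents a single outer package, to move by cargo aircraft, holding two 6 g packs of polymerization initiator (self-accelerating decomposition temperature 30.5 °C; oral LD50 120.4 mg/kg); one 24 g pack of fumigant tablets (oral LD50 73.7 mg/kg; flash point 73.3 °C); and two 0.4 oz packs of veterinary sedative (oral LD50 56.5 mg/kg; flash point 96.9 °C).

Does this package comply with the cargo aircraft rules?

No

Self-accelerating decomposition temperature 30.5 °C meets the Class 4.1 criterion (Self-Reactive), so the polymerization initiator is Class 4.1.
Fumigant tablets: oral LD50 73.7 mg/kg ≤ 100 mg/kg → Class 6.1 (Toxic).
With oral LD50 56.5 mg/kg (≤ 100 mg/kg), the veterinary sedative falls in Class 6.1.
Class 4.1 quantity: two 6 g packs = 12 g.
That exceeds the Class 4.1 cargo aircraft limit of 10 g.
Total Class 6.1: 24 g + (two 0.4 oz packs = 22.72 g) = 46.72 g.
46.72 g is within the cargo aircraft limit of 50 g for Class 6.1.
The segregation rule (Class 4.1 with Class 9) does not apply to Class 4.1 with Class 6.1.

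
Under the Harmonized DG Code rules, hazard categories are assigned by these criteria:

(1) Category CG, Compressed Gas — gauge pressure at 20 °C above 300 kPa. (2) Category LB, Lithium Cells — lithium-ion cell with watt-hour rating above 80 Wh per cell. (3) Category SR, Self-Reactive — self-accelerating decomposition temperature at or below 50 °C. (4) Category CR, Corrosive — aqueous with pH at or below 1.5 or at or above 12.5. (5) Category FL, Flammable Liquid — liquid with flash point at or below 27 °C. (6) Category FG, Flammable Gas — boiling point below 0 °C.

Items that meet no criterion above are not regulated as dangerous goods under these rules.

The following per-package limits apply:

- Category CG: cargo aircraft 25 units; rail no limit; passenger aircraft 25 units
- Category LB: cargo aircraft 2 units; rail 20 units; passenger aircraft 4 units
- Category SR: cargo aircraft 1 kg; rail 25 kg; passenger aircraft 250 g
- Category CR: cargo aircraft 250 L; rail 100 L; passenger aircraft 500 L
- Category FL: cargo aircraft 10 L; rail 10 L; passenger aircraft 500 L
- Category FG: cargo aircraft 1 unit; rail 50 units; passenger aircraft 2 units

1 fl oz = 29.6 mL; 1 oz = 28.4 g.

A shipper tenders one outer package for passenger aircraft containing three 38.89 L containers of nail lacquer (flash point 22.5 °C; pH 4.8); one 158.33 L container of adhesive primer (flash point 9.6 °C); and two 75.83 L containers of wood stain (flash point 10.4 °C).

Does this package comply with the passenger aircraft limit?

The nail lacquer has flash point 22.5 °C, which is ≤ 27 °C, so it is Category FL (Flammable Liquid).
The adhesive primer has flash point 9.6 °C, which is ≤ 27 °C, so it is Category FL (Flammable Liquid).
Wood stain: flash point 10.4 °C ≤ 27 °C → Category FL (Flammable Liquid).
Category FL net quantity: (three 38.89 L containers = 116.67 L) + 158.33 L + (two 75.83 L containers = 151.66 L) = 426.66 L.
426.66 L ≤ 500 L (passenger aircraft limit, Category FL) — within limit.

Yes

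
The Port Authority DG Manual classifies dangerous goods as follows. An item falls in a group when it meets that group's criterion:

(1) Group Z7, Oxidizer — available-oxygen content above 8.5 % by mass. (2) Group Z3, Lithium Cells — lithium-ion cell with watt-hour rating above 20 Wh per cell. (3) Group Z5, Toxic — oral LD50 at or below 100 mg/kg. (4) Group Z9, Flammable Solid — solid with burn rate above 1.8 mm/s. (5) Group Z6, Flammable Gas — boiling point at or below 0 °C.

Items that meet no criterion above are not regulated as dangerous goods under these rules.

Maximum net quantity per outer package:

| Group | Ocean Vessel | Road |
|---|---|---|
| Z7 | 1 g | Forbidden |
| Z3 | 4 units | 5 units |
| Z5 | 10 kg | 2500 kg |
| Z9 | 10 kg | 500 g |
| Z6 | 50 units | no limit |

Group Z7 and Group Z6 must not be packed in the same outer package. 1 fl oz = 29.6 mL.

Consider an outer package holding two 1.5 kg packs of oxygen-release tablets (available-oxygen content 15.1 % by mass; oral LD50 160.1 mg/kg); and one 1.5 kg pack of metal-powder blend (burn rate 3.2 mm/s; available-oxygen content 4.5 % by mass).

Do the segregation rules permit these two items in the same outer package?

Yes

Oxygen-release tablets: available-oxygen content 15.1 % by mass > 8.5 % by mass → Group Z7 (Oxidizer).
With burn rate 3.2 mm/s (> 1.8 mm/s), the metal-powder blend falls in Group Z9.
No segregation rule bars Group Z7 with Group Z9.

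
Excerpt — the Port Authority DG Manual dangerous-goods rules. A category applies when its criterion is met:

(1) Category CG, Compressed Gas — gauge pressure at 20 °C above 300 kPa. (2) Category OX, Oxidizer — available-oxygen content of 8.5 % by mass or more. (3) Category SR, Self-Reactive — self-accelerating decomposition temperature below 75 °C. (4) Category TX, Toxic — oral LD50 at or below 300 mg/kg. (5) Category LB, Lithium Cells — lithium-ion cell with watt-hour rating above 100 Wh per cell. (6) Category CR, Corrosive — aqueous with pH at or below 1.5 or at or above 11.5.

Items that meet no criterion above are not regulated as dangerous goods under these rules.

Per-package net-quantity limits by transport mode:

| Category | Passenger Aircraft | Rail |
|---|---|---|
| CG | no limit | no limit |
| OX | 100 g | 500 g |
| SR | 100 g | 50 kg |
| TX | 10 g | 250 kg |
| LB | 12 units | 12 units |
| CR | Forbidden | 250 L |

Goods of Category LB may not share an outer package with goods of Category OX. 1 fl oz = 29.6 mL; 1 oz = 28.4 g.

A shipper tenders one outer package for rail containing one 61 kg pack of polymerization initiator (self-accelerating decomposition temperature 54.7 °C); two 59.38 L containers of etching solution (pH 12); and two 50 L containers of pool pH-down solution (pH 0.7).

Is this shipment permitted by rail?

No

Polymerization initiator: self-accelerating decomposition temperature 54.7 °C < 75 °C → Category SR (Self-Reactive).
The etching solution has pH 12, which is ≥ 11.5, so it is Category CR (Corrosive).
The pool pH-down solution has pH 0.7, which is ≤ 1.5, so it is Category CR (Corrosive).
Total Category CR: (two 59.38 L containers = 118.76 L) + (two 50 L containers = 100 L) = 218.76 L.
218.76 L ≤ 250 L (rail limit, Category CR) — within limit.
Category SR quantity: 61 kg.
61 kg > 50 kg (rail limit, Category SR) — over the limit.
The segregation rule (Category LB with Category OX) does not apply to Category CR with Category SR.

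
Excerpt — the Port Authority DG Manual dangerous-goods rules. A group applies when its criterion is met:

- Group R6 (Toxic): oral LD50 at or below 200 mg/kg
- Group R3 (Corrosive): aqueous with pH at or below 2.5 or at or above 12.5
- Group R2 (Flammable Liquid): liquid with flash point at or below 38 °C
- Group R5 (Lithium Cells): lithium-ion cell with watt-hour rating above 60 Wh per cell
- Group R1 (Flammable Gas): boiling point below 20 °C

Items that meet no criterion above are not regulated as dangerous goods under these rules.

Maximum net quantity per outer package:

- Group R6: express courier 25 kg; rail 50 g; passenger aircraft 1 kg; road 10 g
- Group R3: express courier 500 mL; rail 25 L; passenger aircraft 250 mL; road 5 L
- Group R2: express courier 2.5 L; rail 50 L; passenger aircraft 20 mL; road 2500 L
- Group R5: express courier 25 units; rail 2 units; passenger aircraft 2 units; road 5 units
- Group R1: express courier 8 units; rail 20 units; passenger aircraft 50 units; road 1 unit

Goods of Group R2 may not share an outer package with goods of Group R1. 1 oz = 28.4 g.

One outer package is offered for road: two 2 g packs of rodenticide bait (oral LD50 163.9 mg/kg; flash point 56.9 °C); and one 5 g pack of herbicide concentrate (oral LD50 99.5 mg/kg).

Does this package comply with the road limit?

Yes

With oral LD50 163.9 mg/kg (≤ 200 mg/kg), the rodenticide bait falls in Group R6.
With oral LD50 99.5 mg/kg (≤ 200 mg/kg), the herbicide concentrate falls in Group R6.
Group R6 net quantity: (two 2 g packs = 4 g) + 5 g = 9 g.
9 g ≤ 10 g (road limit, Group R6) — within limit.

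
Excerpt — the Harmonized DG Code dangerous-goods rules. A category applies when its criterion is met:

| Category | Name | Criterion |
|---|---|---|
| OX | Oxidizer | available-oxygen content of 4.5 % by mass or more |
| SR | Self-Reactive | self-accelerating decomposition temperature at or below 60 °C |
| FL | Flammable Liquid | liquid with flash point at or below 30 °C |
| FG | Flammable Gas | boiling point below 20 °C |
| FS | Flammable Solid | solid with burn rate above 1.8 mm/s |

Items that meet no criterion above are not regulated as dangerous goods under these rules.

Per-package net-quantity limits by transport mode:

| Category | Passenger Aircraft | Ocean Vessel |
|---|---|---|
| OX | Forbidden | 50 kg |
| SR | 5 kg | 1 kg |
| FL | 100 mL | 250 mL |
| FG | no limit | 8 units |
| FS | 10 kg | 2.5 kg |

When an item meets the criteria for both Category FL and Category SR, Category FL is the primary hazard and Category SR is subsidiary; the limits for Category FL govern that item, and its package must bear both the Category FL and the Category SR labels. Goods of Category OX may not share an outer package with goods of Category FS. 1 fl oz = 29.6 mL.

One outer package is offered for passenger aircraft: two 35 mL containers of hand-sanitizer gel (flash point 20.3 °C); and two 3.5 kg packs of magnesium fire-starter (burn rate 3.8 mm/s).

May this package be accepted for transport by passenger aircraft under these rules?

Yes

With flash point 20.3 °C (≤ 30 °C), the hand-sanitizer gel falls in Category FL.
Magnesium fire-starter: burn rate 3.8 mm/s > 1.8 mm/s → Category FS (Flammable Solid).
Category FL quantity: two 35 mL containers = 70 mL.
70 mL ≤ 100 mL (passenger aircraft limit, Category FL) — within limit.
Category FS quantity: two 3.5 kg packs = 7 kg.
7 kg is within the passenger aircraft limit of 10 kg for Category FS.
The segregation rule (Category OX with Category FS) does not apply to Category FL with Category FS.
Every hazard category is within its passenger aircraft limit and no segregation rule is violated.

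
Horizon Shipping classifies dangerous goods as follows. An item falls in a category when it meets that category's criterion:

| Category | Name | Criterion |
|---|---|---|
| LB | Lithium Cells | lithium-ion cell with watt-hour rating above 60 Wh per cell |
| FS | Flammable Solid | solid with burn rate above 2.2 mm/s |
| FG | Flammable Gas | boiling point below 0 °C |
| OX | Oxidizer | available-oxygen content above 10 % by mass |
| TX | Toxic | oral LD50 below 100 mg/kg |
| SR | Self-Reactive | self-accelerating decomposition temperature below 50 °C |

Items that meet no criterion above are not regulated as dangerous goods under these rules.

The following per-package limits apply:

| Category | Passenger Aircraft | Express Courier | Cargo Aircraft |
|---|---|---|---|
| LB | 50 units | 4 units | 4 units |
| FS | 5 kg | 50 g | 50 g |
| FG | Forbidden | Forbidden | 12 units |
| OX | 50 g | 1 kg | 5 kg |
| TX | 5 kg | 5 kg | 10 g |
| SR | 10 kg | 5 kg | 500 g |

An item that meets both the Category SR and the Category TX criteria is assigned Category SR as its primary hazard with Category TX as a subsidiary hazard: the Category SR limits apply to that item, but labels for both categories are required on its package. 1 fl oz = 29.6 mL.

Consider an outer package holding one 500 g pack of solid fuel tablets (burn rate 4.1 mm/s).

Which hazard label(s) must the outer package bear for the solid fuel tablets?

The solid fuel tablets have burn rate 4.1 mm/s, which is > 2.2 mm/s, so they are Category FS (Flammable Solid).
Only the Category FS label is required.

Category FS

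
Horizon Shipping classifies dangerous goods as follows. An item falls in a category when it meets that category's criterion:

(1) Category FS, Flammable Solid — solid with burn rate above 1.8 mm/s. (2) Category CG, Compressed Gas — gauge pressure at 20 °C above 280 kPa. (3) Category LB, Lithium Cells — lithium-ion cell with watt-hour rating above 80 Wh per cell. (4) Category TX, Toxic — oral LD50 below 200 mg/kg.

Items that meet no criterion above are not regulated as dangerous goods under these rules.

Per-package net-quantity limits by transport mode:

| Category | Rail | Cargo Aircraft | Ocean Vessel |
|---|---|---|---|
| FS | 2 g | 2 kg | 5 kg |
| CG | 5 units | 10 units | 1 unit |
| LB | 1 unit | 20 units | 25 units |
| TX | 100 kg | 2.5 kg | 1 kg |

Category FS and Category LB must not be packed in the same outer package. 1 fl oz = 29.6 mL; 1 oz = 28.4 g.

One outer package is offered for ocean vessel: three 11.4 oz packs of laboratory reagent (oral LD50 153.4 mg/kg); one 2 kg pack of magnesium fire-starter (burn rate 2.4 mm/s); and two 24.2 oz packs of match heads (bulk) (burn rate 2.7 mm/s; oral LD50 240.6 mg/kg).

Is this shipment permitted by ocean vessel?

The laboratory reagent has oral LD50 153.4 mg/kg, which is < 200 mg/kg, so it is Category TX (Toxic).
The magnesium fire-starter has burn rate 2.4 mm/s, which is > 1.8 mm/s, so it is Category FS (Flammable Solid).
Burn rate 2.7 mm/s meets the Category FS criterion (Flammable Solid), so the match heads (bulk) are Category FS.
Total Category FS: 2 kg + (two 24.2 oz packs = 1374.56 g) = 3374.56 g.
3374.56 g is within the ocean vessel limit of 5 kg for Category FS.
Category TX quantity: three 11.4 oz packs = 971.28 g.
That is within the Category TX ocean vessel limit of 1 kg.
The segregation rule (Category FS with Category LB) does not apply to Category FS with Category TX.
Every hazard category is within its ocean vessel limit and no segregation rule is violated.

Yes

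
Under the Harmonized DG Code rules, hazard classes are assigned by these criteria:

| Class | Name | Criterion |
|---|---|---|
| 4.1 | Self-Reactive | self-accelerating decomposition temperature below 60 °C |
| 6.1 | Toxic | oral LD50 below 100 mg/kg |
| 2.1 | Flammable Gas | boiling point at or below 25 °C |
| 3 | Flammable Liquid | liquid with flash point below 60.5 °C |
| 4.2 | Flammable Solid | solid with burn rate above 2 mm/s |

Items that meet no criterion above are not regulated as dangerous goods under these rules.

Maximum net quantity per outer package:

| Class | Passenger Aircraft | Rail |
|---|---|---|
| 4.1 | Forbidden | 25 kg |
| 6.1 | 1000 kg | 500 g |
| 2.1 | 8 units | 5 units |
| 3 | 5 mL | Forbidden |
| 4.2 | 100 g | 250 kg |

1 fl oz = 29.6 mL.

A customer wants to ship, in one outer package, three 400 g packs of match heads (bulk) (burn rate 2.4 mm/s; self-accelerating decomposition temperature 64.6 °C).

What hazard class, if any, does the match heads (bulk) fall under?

Class 4.2

With burn rate 2.4 mm/s (> 2 mm/s), the match heads (bulk) fall in Class 4.2.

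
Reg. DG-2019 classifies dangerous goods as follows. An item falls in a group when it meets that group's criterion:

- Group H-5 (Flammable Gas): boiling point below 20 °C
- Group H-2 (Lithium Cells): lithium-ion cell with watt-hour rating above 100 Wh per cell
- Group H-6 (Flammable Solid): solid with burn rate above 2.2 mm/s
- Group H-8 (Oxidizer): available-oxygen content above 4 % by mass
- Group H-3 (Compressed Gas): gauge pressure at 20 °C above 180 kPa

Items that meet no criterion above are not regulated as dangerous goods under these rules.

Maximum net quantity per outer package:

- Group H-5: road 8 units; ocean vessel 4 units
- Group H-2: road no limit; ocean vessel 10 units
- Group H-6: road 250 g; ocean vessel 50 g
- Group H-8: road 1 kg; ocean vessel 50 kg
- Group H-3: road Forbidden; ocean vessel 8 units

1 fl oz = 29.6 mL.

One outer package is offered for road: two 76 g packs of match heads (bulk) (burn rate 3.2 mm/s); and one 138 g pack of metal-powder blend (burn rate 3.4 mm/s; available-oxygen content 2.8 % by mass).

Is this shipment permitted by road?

Burn rate 3.2 mm/s meets the Group H-6 criterion (Flammable Solid), so the match heads (bulk) are Group H-6.
Burn rate 3.4 mm/s meets the Group H-6 criterion (Flammable Solid), so the metal-powder blend is Group H-6.
Group H-6 net quantity: (two 76 g packs = 152 g) + 138 g = 290 g.
That exceeds the Group H-6 road limit of 250 g.

No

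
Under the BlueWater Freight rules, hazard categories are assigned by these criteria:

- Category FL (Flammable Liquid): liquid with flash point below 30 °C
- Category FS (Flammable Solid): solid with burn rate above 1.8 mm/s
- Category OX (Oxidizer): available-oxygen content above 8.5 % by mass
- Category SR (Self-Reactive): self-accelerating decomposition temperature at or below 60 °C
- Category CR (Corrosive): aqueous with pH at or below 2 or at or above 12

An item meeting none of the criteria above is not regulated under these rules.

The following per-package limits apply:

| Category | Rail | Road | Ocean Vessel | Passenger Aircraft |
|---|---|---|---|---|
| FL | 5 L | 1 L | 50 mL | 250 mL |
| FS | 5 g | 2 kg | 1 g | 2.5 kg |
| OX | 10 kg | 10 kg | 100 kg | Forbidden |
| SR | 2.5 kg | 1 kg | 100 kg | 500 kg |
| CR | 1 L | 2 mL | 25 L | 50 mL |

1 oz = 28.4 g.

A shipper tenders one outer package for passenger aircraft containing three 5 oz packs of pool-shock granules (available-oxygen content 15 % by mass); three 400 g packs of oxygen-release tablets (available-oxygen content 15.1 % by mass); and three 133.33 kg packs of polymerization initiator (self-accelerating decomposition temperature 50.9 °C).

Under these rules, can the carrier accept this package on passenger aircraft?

With available-oxygen content 15 % by mass (> 8.5 % by mass), the pool-shock granules fall in Category OX.
Oxygen-release tablets: available-oxygen content 15.1 % by mass > 8.5 % by mass → Category OX (Oxidizer).
With self-accelerating decomposition temperature 50.9 °C (≤ 60 °C), the polymerization initiator falls in Category SR.
Category OX net quantity: (three 5 oz packs = 426 g) + (three 400 g packs = 1.2 kg) = 1.626 kg.
Category OX is Forbidden by passenger aircraft.
Category SR quantity: three 133.33 kg packs = 399.99 kg.
That is within the Category SR passenger aircraft limit of 500 kg.

No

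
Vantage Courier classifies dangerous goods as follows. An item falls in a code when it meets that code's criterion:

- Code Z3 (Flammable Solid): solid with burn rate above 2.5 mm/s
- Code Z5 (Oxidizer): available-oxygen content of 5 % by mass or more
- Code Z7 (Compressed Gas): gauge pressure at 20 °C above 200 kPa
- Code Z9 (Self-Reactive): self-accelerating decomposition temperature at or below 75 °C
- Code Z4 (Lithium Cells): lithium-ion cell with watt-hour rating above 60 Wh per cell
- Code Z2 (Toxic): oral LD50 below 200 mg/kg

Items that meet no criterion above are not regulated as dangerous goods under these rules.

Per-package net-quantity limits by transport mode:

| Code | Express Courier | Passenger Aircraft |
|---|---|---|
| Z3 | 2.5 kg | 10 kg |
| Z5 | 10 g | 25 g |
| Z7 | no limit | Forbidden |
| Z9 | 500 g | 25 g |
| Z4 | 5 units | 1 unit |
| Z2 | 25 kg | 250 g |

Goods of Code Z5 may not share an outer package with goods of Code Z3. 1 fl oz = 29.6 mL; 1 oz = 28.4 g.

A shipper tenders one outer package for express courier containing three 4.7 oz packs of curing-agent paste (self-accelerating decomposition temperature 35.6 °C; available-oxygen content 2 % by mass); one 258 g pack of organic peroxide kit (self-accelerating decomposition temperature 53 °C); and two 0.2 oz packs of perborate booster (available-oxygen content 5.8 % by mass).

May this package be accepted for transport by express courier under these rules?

No

Self-accelerating decomposition temperature 35.6 °C meets the Code Z9 criterion (Self-Reactive), so the curing-agent paste is Code Z9.
The organic peroxide kit has self-accelerating decomposition temperature 53 °C, which is ≤ 75 °C, so it is Code Z9 (Self-Reactive).
With available-oxygen content 5.8 % by mass (≥ 5 % by mass), the perborate booster falls in Code Z5.
Total Code Z9: (three 4.7 oz packs = 400.44 g) + 258 g = 658.44 g.
658.44 g > 500 g (express courier limit, Code Z9) — over the limit.
Code Z5 quantity: two 0.2 oz packs = 11.36 g.
11.36 g exceeds the express courier limit of 10 g for Code Z5.
The segregation rule (Code Z5 with Code Z3) does not apply to Code Z9 with Code Z5.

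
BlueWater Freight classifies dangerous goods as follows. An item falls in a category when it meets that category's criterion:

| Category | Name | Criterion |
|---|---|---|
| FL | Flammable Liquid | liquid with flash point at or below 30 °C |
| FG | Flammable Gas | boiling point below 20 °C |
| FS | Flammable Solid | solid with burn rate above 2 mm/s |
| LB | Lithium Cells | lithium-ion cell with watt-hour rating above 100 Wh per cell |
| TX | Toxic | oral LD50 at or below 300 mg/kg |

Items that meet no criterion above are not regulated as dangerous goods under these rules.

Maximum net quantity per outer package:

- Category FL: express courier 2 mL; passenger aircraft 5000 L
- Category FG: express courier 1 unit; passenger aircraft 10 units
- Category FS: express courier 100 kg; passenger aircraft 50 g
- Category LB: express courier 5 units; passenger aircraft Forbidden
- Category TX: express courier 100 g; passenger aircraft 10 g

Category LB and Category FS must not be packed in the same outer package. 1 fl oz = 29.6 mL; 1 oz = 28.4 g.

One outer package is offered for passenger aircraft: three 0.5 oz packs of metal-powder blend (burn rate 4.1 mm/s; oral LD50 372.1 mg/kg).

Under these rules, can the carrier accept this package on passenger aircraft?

Yes

Burn rate 4.1 mm/s meets the Category FS criterion (Flammable Solid), so the metal-powder blend is Category FS.
Category FS quantity: three 0.5 oz packs = 42.6 g.
42.6 g is within the passenger aircraft limit of 50 g for Category FS.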